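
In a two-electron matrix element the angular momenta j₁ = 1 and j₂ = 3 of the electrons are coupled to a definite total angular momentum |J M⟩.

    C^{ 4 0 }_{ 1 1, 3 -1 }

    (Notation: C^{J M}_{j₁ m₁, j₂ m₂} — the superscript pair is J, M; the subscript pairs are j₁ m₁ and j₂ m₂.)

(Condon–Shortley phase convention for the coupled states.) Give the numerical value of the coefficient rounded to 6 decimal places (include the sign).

√[9·0!2!6!/9! · 2!0!2!4!4!4!] = √(13824/7)
  +(−1)^0/∏(0,0,0,2,2,4)! = 1/96  (running 1/96)
⟨..|..⟩ = √(13824/7)·(1/96) = +0.462910

+0.462910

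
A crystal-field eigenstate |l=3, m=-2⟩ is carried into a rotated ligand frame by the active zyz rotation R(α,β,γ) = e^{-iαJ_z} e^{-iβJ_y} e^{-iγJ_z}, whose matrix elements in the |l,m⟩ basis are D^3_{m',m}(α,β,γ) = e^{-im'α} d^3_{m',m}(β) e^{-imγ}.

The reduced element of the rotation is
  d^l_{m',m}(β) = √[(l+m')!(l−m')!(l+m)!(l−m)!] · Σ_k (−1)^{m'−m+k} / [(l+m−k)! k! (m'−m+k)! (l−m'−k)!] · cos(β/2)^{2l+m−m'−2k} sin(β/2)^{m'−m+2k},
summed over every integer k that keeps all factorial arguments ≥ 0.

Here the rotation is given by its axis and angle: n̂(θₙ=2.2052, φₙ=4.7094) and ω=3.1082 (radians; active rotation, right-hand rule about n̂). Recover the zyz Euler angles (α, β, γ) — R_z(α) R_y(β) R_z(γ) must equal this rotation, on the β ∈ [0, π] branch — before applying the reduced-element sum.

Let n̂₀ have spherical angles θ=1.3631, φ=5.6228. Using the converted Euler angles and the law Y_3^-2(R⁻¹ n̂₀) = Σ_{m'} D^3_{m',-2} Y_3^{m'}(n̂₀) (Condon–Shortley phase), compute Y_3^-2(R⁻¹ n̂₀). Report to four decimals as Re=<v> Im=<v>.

Re=-0.3811 Im=-0.0368

Axis–angle → zyz. n̂ = (sinθₙcosφₙ, sinθₙsinφₙ, cosθₙ) = (-0.002407, -0.805422, -0.592697), ω = 3.1082.
R = I cosω + sinω [n̂]ₓ + (1−cosω) n̂n̂ᵀ gives
  R = [-0.999431, +0.023665, -0.024037; -0.015911, +0.297604, +0.954557; +0.029743, +0.954396, -0.297058]
β = atan2(√(R₁₃²+R₂₃²), R₃₃) = 1.872407; α = atan2(R₂₃, R₁₃) mod 2π = 1.595973; γ = atan2(R₃₂, −R₃₁) mod 2π = 1.601951
Need the full column D^3_{m',-2} for m'=−3..3 at α=1.5960, β=1.8724, γ=1.6020.
cos(β/2)=0.592850, sin(β/2)=0.805313
d^3_{-3,-2}: single k=1 term ⇒ +0.144465;  D = -0.019850+0.143095i
d^3_{-2,-2}: k∈[0..1] ⇒ +0.043418 -0.400570 = -0.357152;  D = -0.354888-0.040152i
d^3_{-1,-2}: k∈[0..1] ⇒ -0.186504 +0.688269 = +0.501765;  D = +0.043841-0.499846i
d^3_{0,-2}: k∈[0..1] ⇒ +0.438802 -0.809672 = -0.370869;  D = +0.370150+0.023093i
d^3_{1,-2}: k∈[0..1] ⇒ -0.688269 +0.634992 = -0.053277;  D = +0.001978-0.053240i
d^3_{2,-2}: k∈[0..1] ⇒ +0.739126 -0.272765 = +0.466361;  D = +0.466328+0.005576i
d^3_{3,-2}: single k=0 term ⇒ -0.491863;  D = +0.006502+0.491820i
Y_3^{m'}(θ=1.3631,φ=5.6228) and Σ D·Y over m':
  (-0.0198+0.1431i)·(-0.1559+0.3584i)  (-0.3549-0.0402i)·(+0.0499+0.1955i)  (+0.0438-0.4998i)·(-0.1967-0.1527i)  (+0.3701+0.0231i)·(-0.2145+0.0000i)  (+0.0020-0.0532i)·(+0.1967-0.1527i)  (+0.4663+0.0056i)·(+0.0499-0.1955i)  (+0.0065+0.4918i)·(+0.1559+0.3584i)
Y_3^-2(R⁻¹ n̂) = -0.381076-0.036807i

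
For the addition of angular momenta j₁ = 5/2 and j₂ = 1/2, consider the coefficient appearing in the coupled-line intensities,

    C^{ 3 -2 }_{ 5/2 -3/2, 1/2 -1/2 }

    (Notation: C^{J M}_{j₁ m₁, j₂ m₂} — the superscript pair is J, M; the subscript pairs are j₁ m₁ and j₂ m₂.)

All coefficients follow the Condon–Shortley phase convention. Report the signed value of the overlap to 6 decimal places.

triangle: 0!*5!*1!/7! = 120/5040
(j±m)!: 1!*4!*0!*1!*1!*5! = 2880
prefactor² = (2J+1)*Δ*N² = 480
  k=0: +1/(0!*0!*4!*0!*1!*1!) = 1/24
Σ = 1/24  ⇒  CG² = 480*(1/24)² = 5/6
CG = +√(5/6) = +0.912871

+0.912871  (= +√(5/6))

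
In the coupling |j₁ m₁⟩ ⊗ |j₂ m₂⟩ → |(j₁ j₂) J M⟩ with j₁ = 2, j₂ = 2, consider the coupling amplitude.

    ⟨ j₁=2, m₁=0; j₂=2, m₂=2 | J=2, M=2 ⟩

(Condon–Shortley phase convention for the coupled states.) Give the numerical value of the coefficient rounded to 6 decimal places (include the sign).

+√(2/7) ≈ +0.534522

j₁+j₂−J=2  J+j₁−j₂=2  J−j₁+j₂=2  j₁+j₂+J+1=7
(j₁±m₁, j₂±m₂, J±M) = (2,2,4,0,4,0)
P² = 128/7
sum k=2..2:
  [2] +1/8 = 1/8
S = 1/8
C² = P²·S² = 2/7 ; C = +0.534522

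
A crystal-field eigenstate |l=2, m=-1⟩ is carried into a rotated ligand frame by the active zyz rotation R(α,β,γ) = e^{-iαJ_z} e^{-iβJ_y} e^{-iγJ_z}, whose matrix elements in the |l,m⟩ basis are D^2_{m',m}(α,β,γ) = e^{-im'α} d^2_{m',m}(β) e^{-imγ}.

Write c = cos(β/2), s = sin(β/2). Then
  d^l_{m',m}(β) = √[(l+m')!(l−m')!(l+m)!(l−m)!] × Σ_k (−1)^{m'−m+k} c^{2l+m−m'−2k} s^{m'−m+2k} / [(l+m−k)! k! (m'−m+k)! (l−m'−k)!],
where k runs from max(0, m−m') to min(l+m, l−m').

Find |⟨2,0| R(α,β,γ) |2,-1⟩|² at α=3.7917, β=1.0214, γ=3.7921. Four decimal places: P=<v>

D^2_{0,-1}(3.7917,1.0214,3.7921) = e^{-i·0·3.7917}·d^2_{0,-1}(1.0214)·e^{-i·-1·3.7921}. Compute d first:
With c≡cos(β/2)=0.872403 and s≡sin(β/2)=0.488788, N=[2·2·1·6]^{1/2}=4.898979
k∈{0,1} keeps every argument non-negative
  k=0: (−1)^1·4.8990/(2)·0.8724^3·0.4888^1 = -0.794963
  k=1: (−1)^2·4.8990/(2)·0.8724^1·0.4888^3 = +0.249548
d^2_{0,-1}(1.0214) = -0.794963 +0.249548 = -0.545415
|D^2_{0,-1}|² = |d^2_{0,-1}(β)|² = (-0.545415)² = 0.297478 (the z-rotation phases have unit modulus)

P=0.2975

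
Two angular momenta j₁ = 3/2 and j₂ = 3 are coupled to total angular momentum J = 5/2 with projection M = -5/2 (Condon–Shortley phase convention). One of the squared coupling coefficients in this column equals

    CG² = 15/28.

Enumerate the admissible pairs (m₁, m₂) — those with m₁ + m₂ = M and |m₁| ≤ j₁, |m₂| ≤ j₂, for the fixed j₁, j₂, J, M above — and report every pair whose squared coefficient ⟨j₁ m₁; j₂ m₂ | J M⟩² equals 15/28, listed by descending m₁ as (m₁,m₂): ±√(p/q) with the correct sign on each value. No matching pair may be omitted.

(1/2,-3): +√(15/28)

Admissible pairs with m₁+m₂ = M = -5/2: (-3/2,-1), (-1/2,-2), (1/2,-3)
  (m₁,m₂)=(1/2,-3): CG² = 15/28, CG = +√(15/28)   ← matches the target
  (m₁,m₂)=(-1/2,-2): CG² = 5/14, CG = −√(5/14)
  (m₁,m₂)=(-3/2,-1): CG² = 3/28, CG = +√(3/28)
Pairs with CG² = 15/28: (1/2,-3): +√(15/28)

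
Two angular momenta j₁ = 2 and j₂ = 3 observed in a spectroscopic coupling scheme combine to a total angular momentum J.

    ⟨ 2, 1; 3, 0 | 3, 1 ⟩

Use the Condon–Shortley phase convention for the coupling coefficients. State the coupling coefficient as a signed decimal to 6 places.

j₁+j₂−J=2  J+j₁−j₂=2  J−j₁+j₂=4  j₁+j₂+J+1=9
(j₁±m₁, j₂±m₂, J±M) = (3,1,3,3,4,2)
P² = 96/5
sum k=0..1:
  [0] +1/12 = 1/12
  [1] −1/8 = -1/8
S = -1/24
C² = P²·S² = 1/30 ; C = -0.182574

−√(1/30) = -0.182574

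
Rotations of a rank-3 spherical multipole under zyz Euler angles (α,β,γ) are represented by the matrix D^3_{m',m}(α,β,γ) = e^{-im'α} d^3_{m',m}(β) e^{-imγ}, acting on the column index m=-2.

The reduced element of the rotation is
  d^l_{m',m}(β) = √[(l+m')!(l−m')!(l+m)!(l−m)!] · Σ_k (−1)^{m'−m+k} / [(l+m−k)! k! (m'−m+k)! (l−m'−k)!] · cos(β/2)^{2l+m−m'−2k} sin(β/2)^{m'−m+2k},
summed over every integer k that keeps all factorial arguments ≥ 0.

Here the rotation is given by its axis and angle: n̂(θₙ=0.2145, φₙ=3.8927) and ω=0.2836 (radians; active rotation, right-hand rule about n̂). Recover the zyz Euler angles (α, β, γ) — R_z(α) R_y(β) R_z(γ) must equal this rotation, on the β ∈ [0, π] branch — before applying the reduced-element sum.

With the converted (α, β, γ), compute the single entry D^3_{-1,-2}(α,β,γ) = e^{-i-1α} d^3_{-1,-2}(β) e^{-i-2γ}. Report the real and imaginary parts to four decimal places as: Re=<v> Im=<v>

Axis–angle → zyz. n̂ = (sinθₙcosφₙ, sinθₙsinφₙ, cosθₙ) = (-0.155586, -0.145265, +0.977083), ω = 0.2836.
R = I cosω + sinω [n̂]ₓ + (1−cosω) n̂n̂ᵀ gives
  R = [+0.961021, -0.272498, -0.046720; +0.274304, +0.960897, +0.037865; +0.034575, -0.049205, +0.998190]
β = atan2(√(R₁₃²+R₂₃²), R₃₃) = 0.060174; α = atan2(R₂₃, R₁₃) mod 2π = 2.460496; γ = atan2(R₃₂, −R₃₁) mod 2π = 4.099874
Split into d^3_{-1,-2}(β=0.0602) × two z-phases.
Half-angle: c=0.999547, s=0.030082. N=√(2·24·1·120)=75.894664
Admissible k: 0..1 (factorial args all ≥0)
  k=0: (−1)^1·75.8947/(24)·0.9995^5·0.0301^1 = -0.094914
  k=1: (−1)^2·75.8947/(12)·0.9995^3·0.0301^3 = +0.000172
d^3_{-1,-2}(0.0602) = -0.094914 +0.000172 = -0.094742
Phases: e^{-i·(-1)·2.4605}=-0.776883+0.629645i, e^{-i·(-2)·4.0999}=-0.338918+0.940816i ⇒ D=+0.031178+0.089465i

Re=0.0312 Im=0.0895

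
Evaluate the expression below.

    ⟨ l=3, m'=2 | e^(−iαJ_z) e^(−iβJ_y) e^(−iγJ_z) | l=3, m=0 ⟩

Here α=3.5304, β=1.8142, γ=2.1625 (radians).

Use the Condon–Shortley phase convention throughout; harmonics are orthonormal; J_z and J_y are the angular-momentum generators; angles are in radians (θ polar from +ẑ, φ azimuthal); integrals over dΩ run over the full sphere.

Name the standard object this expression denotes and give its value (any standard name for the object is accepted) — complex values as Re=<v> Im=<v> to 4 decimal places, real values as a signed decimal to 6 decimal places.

This is a Wigner D-matrix element — the rotation-matrix element ⟨l m'| R(α,β,γ) |l m⟩ in the angular-momentum basis.
First d^3_{2,0}(β=1.8142), then the phase factors e^{-i(2)α} and e^{-i(0)γ}:
c=cos(1.814200/2)=0.616033, s=sin(1.814200/2)=0.787721; N=√[120·1·6·6]=65.726707
k: max(0,(0)−(2))=0 … min(3+(0),3−(2))=1
  k=0: (−1)^2·65.7267/(12)·0.6160^4·0.7877^2 = +0.489463
  k=1: (−1)^3·65.7267/(12)·0.6160^2·0.7877^4 = -0.800308
d^3_{2,0}(1.8142) = +0.489463 -0.800308 = -0.310844
D = (+0.712589-0.701582i)·(-0.310844)·(+1.000000+0.000000i) = -0.221504+0.218083i

Wigner D-matrix element, Re=-0.2215 Im=0.2181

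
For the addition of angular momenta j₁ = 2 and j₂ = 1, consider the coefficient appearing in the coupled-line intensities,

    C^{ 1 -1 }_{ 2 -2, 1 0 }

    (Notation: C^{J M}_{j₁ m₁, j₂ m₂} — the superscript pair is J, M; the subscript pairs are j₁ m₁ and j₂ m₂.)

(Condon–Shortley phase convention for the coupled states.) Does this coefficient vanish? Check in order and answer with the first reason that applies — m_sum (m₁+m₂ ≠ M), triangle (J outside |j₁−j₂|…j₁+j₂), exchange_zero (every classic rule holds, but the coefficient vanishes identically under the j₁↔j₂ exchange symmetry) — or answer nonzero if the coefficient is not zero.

m-sum: m₁+m₂ = -2+0 = -2, M = -1  ✗ ⇒ coefficient is 0

m_sum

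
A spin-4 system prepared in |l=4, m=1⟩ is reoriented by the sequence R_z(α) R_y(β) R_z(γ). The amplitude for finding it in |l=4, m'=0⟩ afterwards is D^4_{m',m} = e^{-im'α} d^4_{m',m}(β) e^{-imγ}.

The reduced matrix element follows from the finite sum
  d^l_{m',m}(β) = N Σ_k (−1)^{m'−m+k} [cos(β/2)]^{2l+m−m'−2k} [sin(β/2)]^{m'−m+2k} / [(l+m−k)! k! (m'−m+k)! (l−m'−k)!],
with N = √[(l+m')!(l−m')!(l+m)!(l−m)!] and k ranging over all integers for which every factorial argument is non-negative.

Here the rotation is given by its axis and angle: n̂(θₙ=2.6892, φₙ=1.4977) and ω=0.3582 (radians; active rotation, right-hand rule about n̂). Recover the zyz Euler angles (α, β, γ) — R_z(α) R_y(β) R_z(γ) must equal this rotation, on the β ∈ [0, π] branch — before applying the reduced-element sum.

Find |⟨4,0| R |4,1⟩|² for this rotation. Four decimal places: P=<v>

P=0.1079

Axis–angle → zyz. n̂ = (sinθₙcosφₙ, sinθₙsinφₙ, cosθₙ) = (+0.031923, +0.435951, -0.899404), ω = 0.3582.
R = I cosω + sinω [n̂]ₓ + (1−cosω) n̂n̂ᵀ gives
  R = [+0.936594, +0.316204, +0.151017; -0.314438, +0.948592, -0.036079; -0.154662, -0.013695, +0.987872]
β = atan2(√(R₁₃²+R₂₃²), R₃₃) = 0.155898; α = atan2(R₂₃, R₁₃) mod 2π = 6.048678; γ = atan2(R₃₂, −R₃₁) mod 2π = 6.194870
First d^4_{0,1}(β=0.1559), then the phase factors e^{-i(0)α} and e^{-i(1)γ}:
c=cos(0.155898/2)=0.996964, s=sin(0.155898/2)=0.077870; N=√[24·24·120·6]=643.987578
k: max(0,(1)−(0))=1 … min(4+(1),4−(0))=4
  k=1: (−1)^0·643.9876/(144)·0.9970^7·0.0779^1 = +0.340911
  k=2: (−1)^1·643.9876/(24)·0.9970^5·0.0779^3 = -0.012479
  k=3: (−1)^2·643.9876/(24)·0.9970^3·0.0779^5 = +0.000076
  k=4: (−1)^3·643.9876/(144)·0.9970^1·0.0779^7 = -0.000000
d^4_{0,1}(0.1559) = +0.340911 -0.012479 +0.000076 -0.000000 = +0.328508
|D^4_{0,1}|² = |d^4_{0,1}(β)|² = (+0.328508)² = 0.107917 (the z-rotation phases have unit modulus)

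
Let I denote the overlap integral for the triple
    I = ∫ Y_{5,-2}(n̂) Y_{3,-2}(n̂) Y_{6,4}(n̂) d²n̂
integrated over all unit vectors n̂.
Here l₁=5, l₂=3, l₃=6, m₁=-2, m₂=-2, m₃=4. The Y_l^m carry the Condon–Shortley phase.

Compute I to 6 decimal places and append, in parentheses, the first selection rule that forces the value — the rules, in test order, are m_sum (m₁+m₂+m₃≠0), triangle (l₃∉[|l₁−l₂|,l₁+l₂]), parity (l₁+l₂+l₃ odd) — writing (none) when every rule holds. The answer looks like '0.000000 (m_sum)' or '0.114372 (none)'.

Rules hold: Σm=0, L=14 even, 2≤6≤8.
N = 11·7·13 = 1001
Δ = 2!·8!·4!/15! = 1/675675
Racah Σ t=0..2: t=0:+1/8640 t=1:−1/2304 t=2:+1/8640 = -7/34560
⇒ 3j(5 3 6; 0 0 0)² = 7/429, sgn -1
Racah Σ t=0..1: t=0:+1/60480 t=1:−1/34560 = -1/80640
⇒ 3j(5 3 6; -2 -2 4)² = 6/1001, sgn -1
4πI² = N·(3j₀)²·(3jₘ)² = 14/143
I = +1·√(0.0979021/4π) = 0.08826552
No selection rule forces the value: the integral is nonzero (none).

0.088266 (none)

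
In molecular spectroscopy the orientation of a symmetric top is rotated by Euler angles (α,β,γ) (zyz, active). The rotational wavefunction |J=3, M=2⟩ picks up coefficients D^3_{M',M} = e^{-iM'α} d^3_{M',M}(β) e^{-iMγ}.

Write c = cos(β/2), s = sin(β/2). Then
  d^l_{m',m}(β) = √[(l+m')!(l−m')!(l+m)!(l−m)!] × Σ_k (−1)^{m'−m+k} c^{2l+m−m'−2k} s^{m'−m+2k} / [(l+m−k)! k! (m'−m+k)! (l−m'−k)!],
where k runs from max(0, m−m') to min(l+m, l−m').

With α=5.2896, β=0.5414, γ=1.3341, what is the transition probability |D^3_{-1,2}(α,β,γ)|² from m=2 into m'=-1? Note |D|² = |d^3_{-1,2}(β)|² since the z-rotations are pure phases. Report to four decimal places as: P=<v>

D^3_{-1,2}(5.2896,0.5414,1.3341) = e^{-i·-1·5.2896}·d^3_{-1,2}(0.5414)·e^{-i·2·1.3341}. Compute d first:
c=cos(0.541400/2)=0.963584, s=sin(0.541400/2)=0.267406; N=√[2·24·120·1]=75.894664
k: max(0,(2)−(-1))=3 … min(3+(2),3−(-1))=4
  k=3: (−1)^0·75.8947/(12)·0.9636^3·0.2674^3 = +0.108196
  k=4: (−1)^1·75.8947/(24)·0.9636^1·0.2674^5 = -0.004166
d^3_{-1,2}(0.5414) = +0.108196 -0.004166 = +0.104030
|D^3_{-1,2}|² = |d^3_{-1,2}(β)|² = (+0.104030)² = 0.010822 (the z-rotation phases have unit modulus)

P=0.0108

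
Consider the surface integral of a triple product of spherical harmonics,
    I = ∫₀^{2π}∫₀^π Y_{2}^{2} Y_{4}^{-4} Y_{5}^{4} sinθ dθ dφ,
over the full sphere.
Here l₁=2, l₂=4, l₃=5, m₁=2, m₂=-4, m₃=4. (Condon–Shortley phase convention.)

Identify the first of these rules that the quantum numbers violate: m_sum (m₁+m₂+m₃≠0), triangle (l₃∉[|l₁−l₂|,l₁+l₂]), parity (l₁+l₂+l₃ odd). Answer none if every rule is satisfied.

azimuthal sum: 2 − 4 + 4 = 2  ✗
2 ≤ 5 ≤ 6 (triangle on l)
L = 2 + 4 + 5 = 11 (odd)

m_sum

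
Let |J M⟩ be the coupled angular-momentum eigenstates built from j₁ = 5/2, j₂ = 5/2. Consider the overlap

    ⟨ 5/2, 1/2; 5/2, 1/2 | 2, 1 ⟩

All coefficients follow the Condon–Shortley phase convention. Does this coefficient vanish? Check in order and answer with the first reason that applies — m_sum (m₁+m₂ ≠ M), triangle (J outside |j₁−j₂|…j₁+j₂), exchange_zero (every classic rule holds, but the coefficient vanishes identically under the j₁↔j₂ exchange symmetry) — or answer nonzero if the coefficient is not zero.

m-sum: m₁+m₂ = 1/2+1/2 = 1, M = 1  ✓
triangle: |j₁−j₂| = 0 ≤ J = 2 ≤ j₁+j₂ = 5  ✓
exchange: j₁=j₂ and m₁=m₂, and (−1)^(j₁+j₂−J) = (−1)^3 = −1 forces ⟨j₁m₁;j₂m₂|JM⟩ = −⟨j₂m₂;j₁m₁|JM⟩ = −⟨j₁m₁;j₂m₂|JM⟩ ⇒ the coefficient vanishes identically
Racah sum check: Σ_k collapses to 0 ⇒ CG = 0

exchange_zero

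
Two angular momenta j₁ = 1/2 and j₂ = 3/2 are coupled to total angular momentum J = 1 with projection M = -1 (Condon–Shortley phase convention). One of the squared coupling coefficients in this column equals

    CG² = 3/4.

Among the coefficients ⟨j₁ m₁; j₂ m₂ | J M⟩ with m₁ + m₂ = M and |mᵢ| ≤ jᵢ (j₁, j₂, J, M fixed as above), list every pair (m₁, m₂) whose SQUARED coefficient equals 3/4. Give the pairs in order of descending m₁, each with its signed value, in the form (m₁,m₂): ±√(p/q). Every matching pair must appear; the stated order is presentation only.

(1/2,-3/2): +√(3/4)

Admissible pairs with m₁+m₂ = M = -1: (-1/2,-1/2), (1/2,-3/2)
  (m₁,m₂)=(1/2,-3/2): CG² = 3/4, CG = +√(3/4)   ← matches the target
  (m₁,m₂)=(-1/2,-1/2): CG² = 1/4, CG = −√(1/4)
Pairs with CG² = 3/4: (1/2,-3/2): +√(3/4)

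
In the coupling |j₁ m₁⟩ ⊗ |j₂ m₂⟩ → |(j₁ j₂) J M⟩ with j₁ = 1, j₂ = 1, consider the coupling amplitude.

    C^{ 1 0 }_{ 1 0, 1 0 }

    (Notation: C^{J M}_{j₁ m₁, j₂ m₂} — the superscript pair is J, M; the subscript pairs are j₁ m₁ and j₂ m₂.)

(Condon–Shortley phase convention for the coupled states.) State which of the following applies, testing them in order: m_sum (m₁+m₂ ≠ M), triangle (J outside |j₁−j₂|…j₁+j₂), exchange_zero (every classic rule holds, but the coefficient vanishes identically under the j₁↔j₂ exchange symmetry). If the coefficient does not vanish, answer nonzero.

m-sum: m₁+m₂ = 0+0 = 0, M = 0  ✓
triangle: |j₁−j₂| = 0 ≤ J = 1 ≤ j₁+j₂ = 2  ✓
exchange: j₁=j₂ and m₁=m₂, and (−1)^(j₁+j₂−J) = (−1)^1 = −1 forces ⟨j₁m₁;j₂m₂|JM⟩ = −⟨j₂m₂;j₁m₁|JM⟩ = −⟨j₁m₁;j₂m₂|JM⟩ ⇒ the coefficient vanishes identically
Racah sum check: Σ_k collapses to 0 ⇒ CG = 0

exchange_zero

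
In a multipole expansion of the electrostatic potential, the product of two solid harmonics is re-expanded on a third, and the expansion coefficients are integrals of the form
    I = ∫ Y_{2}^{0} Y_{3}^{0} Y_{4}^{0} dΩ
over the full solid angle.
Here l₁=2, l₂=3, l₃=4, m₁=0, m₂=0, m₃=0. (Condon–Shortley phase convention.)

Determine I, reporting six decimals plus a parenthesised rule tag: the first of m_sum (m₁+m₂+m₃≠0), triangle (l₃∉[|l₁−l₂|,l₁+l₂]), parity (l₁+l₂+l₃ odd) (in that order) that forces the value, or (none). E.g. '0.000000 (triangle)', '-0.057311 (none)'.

0.000000 (parity)

L=9 odd ⇒ parity kills the (l;000) factor ⇒ I = 0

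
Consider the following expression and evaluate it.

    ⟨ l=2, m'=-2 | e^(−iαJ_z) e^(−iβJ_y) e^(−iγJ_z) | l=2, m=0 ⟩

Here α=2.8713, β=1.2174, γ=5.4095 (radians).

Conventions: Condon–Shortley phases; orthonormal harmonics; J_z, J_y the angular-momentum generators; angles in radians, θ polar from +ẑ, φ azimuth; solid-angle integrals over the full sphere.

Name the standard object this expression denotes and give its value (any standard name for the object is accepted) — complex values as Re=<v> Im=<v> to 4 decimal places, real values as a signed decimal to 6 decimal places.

This is a Wigner D-matrix element — the rotation-matrix element ⟨l m'| R(α,β,γ) |l m⟩ in the angular-momentum basis.
First d^2_{-2,0}(β=1.2174), then the phase factors e^{-i(-2)α} and e^{-i(0)γ}:
Half-angle: c=0.820392, s=0.571801. N=√(1·24·2·2)=9.797959
k: max(0,(0)−(-2))=2 … min(2+(0),2−(-2))=2
  k=2: (−1)^0·9.7980/(4)·0.8204^2·0.5718^2 = +0.539025
d^2_{-2,0}(1.2174) = +0.539025
Attach z-rotation phases: D = e^{-i(-2)(2.8713)}·(+0.539025)·e^{-i(0)(5.4095)} = +0.462164-0.277403i

Wigner D-matrix element, Re=0.4622 Im=-0.2774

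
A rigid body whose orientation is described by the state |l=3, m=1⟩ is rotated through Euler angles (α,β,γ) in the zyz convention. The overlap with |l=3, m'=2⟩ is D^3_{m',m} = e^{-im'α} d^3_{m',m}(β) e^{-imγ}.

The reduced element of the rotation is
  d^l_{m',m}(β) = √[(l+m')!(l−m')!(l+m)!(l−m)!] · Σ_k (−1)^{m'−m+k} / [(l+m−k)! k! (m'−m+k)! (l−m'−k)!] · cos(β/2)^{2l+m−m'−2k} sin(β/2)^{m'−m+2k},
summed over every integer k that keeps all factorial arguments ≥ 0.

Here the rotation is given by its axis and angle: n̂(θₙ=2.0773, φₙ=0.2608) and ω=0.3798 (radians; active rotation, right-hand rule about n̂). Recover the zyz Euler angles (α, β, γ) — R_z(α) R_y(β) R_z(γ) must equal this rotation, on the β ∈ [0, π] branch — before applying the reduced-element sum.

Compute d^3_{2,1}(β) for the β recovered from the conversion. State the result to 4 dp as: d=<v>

d=-0.4599

Axis–angle → zyz. n̂ = (sinθₙcosφₙ, sinθₙsinφₙ, cosθₙ) = (+0.844876, +0.225479, -0.485123), ω = 0.3798.
R = I cosω + sinω [n̂]ₓ + (1−cosω) n̂n̂ᵀ gives
  R = [+0.979606, +0.193427, +0.054385; -0.166277, +0.932362, -0.321020; -0.112801, +0.305430, +0.945510]
β = atan2(√(R₁₃²+R₂₃²), R₃₃) = 0.331640; α = atan2(R₂₃, R₁₃) mod 2π = 4.880209; γ = atan2(R₃₂, −R₃₁) mod 2π = 1.217017
d^3_{2,1}(β=0.3316) via the finite sum:
Half-angle: c=0.986283, s=0.165061. N=√(120·1·24·2)=75.894664
k: max(0,(1)−(2))=0 … min(3+(1),3−(2))=1
  k=0: (−1)^1·75.8947/(24)·0.9863^5·0.1651^1 = -0.487139
  k=1: (−1)^2·75.8947/(12)·0.9863^3·0.1651^3 = +0.027288
d^3_{2,1}(0.3316) = -0.487139 +0.027288 = -0.459851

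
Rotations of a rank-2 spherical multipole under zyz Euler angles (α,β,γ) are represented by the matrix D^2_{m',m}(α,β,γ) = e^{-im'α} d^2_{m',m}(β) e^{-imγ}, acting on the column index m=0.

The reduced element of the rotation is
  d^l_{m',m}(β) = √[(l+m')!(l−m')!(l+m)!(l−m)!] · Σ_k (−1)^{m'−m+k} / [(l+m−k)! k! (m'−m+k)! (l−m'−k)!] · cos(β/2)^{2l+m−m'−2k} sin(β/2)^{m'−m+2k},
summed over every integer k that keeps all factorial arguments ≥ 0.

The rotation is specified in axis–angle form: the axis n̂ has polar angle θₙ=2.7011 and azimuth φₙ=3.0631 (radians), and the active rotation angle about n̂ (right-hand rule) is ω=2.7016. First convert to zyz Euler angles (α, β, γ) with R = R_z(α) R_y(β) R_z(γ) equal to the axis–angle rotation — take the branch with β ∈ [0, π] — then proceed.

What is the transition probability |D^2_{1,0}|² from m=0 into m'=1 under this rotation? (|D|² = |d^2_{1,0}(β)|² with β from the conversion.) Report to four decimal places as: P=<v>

P=0.3671

Axis–angle → zyz. n̂ = (sinθₙcosφₙ, sinθₙsinφₙ, cosθₙ) = (-0.425072, +0.033434, -0.904542), ω = 2.7016.
R = I cosω + sinω [n̂]ₓ + (1−cosω) n̂n̂ᵀ gives
  R = [-0.560591, +0.358204, +0.746610; -0.412344, -0.902626, +0.123448; +0.718129, -0.238656, +0.653707]
β = atan2(√(R₁₃²+R₂₃²), R₃₃) = 0.858323; α = atan2(R₂₃, R₁₃) mod 2π = 0.163862; γ = atan2(R₃₂, −R₃₁) mod 2π = 3.462440
D^2_{1,0}(0.1639,0.8583,3.4624) = e^{-i·1·0.1639}·d^2_{1,0}(0.8583)·e^{-i·0·3.4624}. Compute d first:
With c≡cos(β/2)=0.909315 and s≡sin(β/2)=0.416109, N=[6·1·2·2]^{1/2}=4.898979
Admissible k: 0..1 (factorial args all ≥0)
  k=0: (−1)^1·4.8990/(2)·0.9093^3·0.4161^1 = -0.766347
  k=1: (−1)^2·4.8990/(2)·0.9093^1·0.4161^3 = +0.160476
d^2_{1,0}(0.8583) = -0.766347 +0.160476 = -0.605871
|D^2_{1,0}|² = |d^2_{1,0}(β)|² = (-0.605871)² = 0.367079 (the z-rotation phases have unit modulus)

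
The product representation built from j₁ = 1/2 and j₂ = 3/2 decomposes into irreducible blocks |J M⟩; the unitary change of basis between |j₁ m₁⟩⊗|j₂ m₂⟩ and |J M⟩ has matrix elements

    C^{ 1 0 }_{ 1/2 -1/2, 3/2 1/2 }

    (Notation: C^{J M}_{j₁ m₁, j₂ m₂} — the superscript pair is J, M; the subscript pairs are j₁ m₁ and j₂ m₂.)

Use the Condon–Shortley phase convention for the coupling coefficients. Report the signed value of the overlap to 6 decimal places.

-0.707107  (= −√(1/2))

j₁+j₂−J=1  J+j₁−j₂=0  J−j₁+j₂=2  j₁+j₂+J+1=4
(j₁±m₁, j₂±m₂, J±M) = (0,1,2,1,1,1)
P² = 1/2
sum k=1..1:
  [1] −1/1 = -1
S = -1
C² = P²·S² = 1/2 ; C = -0.707107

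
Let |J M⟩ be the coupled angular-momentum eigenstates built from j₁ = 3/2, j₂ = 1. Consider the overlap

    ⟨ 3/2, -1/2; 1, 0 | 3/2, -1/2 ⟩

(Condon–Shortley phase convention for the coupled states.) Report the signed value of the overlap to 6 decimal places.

-0.258199  (= −√(1/15))

j₁+j₂−J=1  J+j₁−j₂=2  J−j₁+j₂=1  j₁+j₂+J+1=5
(j₁±m₁, j₂±m₂, J±M) = (1,2,1,1,1,2)
P² = 4/15
sum k=0..1:
  [0] +1/2 = 1/2
  [1] −1/1 = -1
S = -1/2
C² = P²·S² = 1/15 ; C = -0.258199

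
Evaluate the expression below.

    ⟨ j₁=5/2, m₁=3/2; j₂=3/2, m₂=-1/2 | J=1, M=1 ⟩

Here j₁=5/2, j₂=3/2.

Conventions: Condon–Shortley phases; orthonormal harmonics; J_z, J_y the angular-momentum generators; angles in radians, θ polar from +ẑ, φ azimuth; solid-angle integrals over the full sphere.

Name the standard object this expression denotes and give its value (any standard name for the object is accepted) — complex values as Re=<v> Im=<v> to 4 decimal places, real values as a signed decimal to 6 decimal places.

This is a Clebsch–Gordan (vector-coupling) coefficient.
triangle: 3!·2!·0!/6! = 12/720
(j±m)!: 4!·1!·1!·2!·2!·0! = 96
prefactor² = (2J+1)·Δ·N² = 24/5
  k=1: −1/(1!·2!·0!·0!·2!·0!) = -1/4
Σ = -1/4  ⇒  CG² = 24/5·(-1/4)² = 3/10
CG = −√(3/10) = -0.547723

Clebsch–Gordan coefficient, −√(3/10) ≈ -0.547723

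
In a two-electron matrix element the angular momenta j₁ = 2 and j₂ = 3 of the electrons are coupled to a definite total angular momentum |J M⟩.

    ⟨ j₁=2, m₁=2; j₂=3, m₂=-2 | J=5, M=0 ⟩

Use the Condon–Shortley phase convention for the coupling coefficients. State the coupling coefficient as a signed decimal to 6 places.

+0.154303  (= +√(1/42))

j₁+j₂−J=0  J+j₁−j₂=4  J−j₁+j₂=6  j₁+j₂+J+1=11
(j₁±m₁, j₂±m₂, J±M) = (4,0,1,5,5,5)
P² = 1382400/7
sum k=0..0:
  [0] +1/2880 = 1/2880
S = 1/2880
C² = P²·S² = 1/42 ; C = +0.154303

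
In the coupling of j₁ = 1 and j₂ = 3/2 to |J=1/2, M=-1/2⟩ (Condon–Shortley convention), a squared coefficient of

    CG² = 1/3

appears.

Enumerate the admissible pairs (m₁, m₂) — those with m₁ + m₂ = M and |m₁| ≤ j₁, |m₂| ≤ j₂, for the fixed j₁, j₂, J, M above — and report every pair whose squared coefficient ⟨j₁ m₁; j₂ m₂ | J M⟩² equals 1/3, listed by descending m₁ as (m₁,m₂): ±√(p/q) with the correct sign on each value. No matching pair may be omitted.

(0,-1/2): −√(1/3)

Admissible pairs with m₁+m₂ = M = -1/2: (-1,1/2), (0,-1/2), (1,-3/2)
  (m₁,m₂)=(1,-3/2): CG² = 1/2, CG = +√(1/2)
  (m₁,m₂)=(0,-1/2): CG² = 1/3, CG = −√(1/3)   ← matches the target
  (m₁,m₂)=(-1,1/2): CG² = 1/6, CG = +√(1/6)
Pairs with CG² = 1/3: (0,-1/2): −√(1/3)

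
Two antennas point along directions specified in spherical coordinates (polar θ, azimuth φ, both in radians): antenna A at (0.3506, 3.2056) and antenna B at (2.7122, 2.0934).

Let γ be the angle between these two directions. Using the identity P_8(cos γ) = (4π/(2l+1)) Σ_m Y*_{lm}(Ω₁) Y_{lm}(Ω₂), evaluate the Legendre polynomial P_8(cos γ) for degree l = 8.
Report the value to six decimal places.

Expand P_8 via completeness: Σ_{m} conj(Y_{8,m}) at Ω₁ times Y_{8,m} at Ω₂ —
  term(m=-8) = -0.000000+0.000000i   from Y*(Ω₁)=+0.000087+0.000049i, Y(Ω₂)=-0.000236+0.000401i
  term(m=-7) = -0.000000-0.000004i   from Y*(Ω₁)=-0.000984-0.000473i, Y(Ω₂)=+0.002007+0.003533i
  term(m=-6) = +0.000156+0.000064i   from Y*(Ω₁)=+0.007007+0.002832i, Y(Ω₂)=+0.022342+0.000133i
  term(m=-5) = -0.002435+0.002145i   from Y*(Ω₁)=-0.035446-0.011748i, Y(Ω₂)=+0.043833-0.075055i
  term(m=-4) = -0.008541-0.031647i   from Y*(Ω₁)=+0.130414+0.034139i, Y(Ω₂)=-0.120739-0.211062i
  term(m=-3) = +0.158680+0.031342i   from Y*(Ω₁)=-0.339589-0.066022i, Y(Ω₂)=-0.467541-0.001396i
  term(m=-2) = -0.181052+0.236389i   from Y*(Ω₁)=+0.565442+0.072783i, Y(Ω₂)=-0.262041+0.451790i
  term(m=-1) = -0.016554-0.033530i   from Y*(Ω₁)=-0.408545-0.026186i, Y(Ω₂)=+0.045593+0.079150i
  term(m=+0) = +0.139584+0.000000i   from Y*(Ω₁)=-0.298282-0.000000i, Y(Ω₂)=-0.467959+0.000000i
  term(m=+1) = -0.016554+0.033530i   from Y*(Ω₁)=+0.408545-0.026186i, Y(Ω₂)=-0.045593+0.079150i
  term(m=+2) = -0.181052-0.236389i   from Y*(Ω₁)=+0.565442-0.072783i, Y(Ω₂)=-0.262041-0.451790i
  term(m=+3) = +0.158680-0.031342i   from Y*(Ω₁)=+0.339589-0.066022i, Y(Ω₂)=+0.467541-0.001396i
  term(m=+4) = -0.008541+0.031647i   from Y*(Ω₁)=+0.130414-0.034139i, Y(Ω₂)=-0.120739+0.211062i
  term(m=+5) = -0.002435-0.002145i   from Y*(Ω₁)=+0.035446-0.011748i, Y(Ω₂)=-0.043833-0.075055i
  term(m=+6) = +0.000156-0.000064i   from Y*(Ω₁)=+0.007007-0.002832i, Y(Ω₂)=+0.022342-0.000133i
  term(m=+7) = -0.000000+0.000004i   from Y*(Ω₁)=+0.000984-0.000473i, Y(Ω₂)=-0.002007+0.003533i
  term(m=+8) = -0.000000-0.000000i   from Y*(Ω₁)=+0.000087-0.000049i, Y(Ω₂)=-0.000236-0.000401i
Accumulated sum +0.040091+0.000000i; after 4π/(2l+1) scaling, +0.029635+0.000000i ⇒ P_8 = 0.029635

0.029635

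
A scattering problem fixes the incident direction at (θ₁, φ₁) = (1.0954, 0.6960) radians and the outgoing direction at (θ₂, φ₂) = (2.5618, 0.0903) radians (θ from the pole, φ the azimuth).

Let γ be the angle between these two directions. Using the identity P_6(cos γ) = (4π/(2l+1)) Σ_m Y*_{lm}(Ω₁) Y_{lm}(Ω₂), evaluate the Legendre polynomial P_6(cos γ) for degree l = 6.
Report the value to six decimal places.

-0.310480

Expand P_6 via completeness: Σ_{m} conj(Y_{6,m}) at Ω₁ times Y_{6,m} at Ω₂ —
  [-6]  conj(Y_{6,-6})(Ω₁) = -0.12196 - 0.20513j ; Y_{6,-6}(Ω₂) = 0.01119 - 0.00674j ; Δ = -0.00275 - 0.00147j
  [-5]  conj(Y_{6,-5})(Ω₁) = -0.40143 - 0.14128j ; Y_{6,-5}(Ω₂) = -0.06217 + 0.03015j ; Δ = 0.02922 - 0.00332j
  [-4]  conj(Y_{6,-4})(Ω₁) = -0.27241 + 0.10179j ; Y_{6,-4}(Ω₂) = 0.20140 - 0.07608j ; Δ = -0.04712 + 0.04123j
  [-3]  conj(Y_{6,-3})(Ω₁) = 0.07208 - 0.12672j ; Y_{6,-3}(Ω₂) = -0.40565 + 0.11266j ; Δ = -0.01496 + 0.05952j
  [-2]  conj(Y_{6,-2})(Ω₁) = -0.06056 - 0.33508j ; Y_{6,-2}(Ω₂) = 0.43909 - 0.08017j ; Δ = -0.05346 - 0.14228j
  [-1]  conj(Y_{6,-1})(Ω₁) = 0.02106 + 0.01759j ; Y_{6,-1}(Ω₂) = -0.03154 + 0.00286j ; Δ = -0.00071 - 0.00049j
  [+0]  conj(Y_{6,0})(Ω₁) = 0.33667 + 0.00000j ; Y_{6,0}(Ω₂) = -0.42067 + 0.00000j ; Δ = -0.14162 + 0.00000j
  [+1]  conj(Y_{6,1})(Ω₁) = -0.02106 + 0.01759j ; Y_{6,1}(Ω₂) = 0.03154 + 0.00286j ; Δ = -0.00071 + 0.00049j
  [+2]  conj(Y_{6,2})(Ω₁) = -0.06056 + 0.33508j ; Y_{6,2}(Ω₂) = 0.43909 + 0.08017j ; Δ = -0.05346 + 0.14228j
  [+3]  conj(Y_{6,3})(Ω₁) = -0.07208 - 0.12672j ; Y_{6,3}(Ω₂) = 0.40565 + 0.11266j ; Δ = -0.01496 - 0.05952j
  [+4]  conj(Y_{6,4})(Ω₁) = -0.27241 - 0.10179j ; Y_{6,4}(Ω₂) = 0.20140 + 0.07608j ; Δ = -0.04712 - 0.04123j
  [+5]  conj(Y_{6,5})(Ω₁) = 0.40143 - 0.14128j ; Y_{6,5}(Ω₂) = 0.06217 + 0.03015j ; Δ = 0.02922 + 0.00332j
  [+6]  conj(Y_{6,6})(Ω₁) = -0.12196 + 0.20513j ; Y_{6,6}(Ω₂) = 0.01119 + 0.00674j ; Δ = -0.00275 + 0.00147j
Accumulated sum -0.32119 - 0.00000j; after 4π/(2l+1) scaling, -0.31048 - 0.00000j ⇒ P_6 = -0.310480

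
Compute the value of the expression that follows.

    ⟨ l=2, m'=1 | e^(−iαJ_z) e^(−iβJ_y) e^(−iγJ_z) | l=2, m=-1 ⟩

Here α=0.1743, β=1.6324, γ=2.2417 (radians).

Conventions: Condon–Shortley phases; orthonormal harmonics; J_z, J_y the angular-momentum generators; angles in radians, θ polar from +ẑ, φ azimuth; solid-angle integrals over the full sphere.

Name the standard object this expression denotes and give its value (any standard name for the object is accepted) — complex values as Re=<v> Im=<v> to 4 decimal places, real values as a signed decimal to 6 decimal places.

This is a Wigner D-matrix element — the rotation-matrix element ⟨l m'| R(α,β,γ) |l m⟩ in the angular-momentum basis.
D^2_{1,-1}(0.1743,1.6324,2.2417) = e^{-i·1·0.1743}·d^2_{1,-1}(1.6324)·e^{-i·-1·2.2417}. Compute d first:
Half-angle: c=0.684995, s=0.728548. N=√(6·1·1·6)=6.000000
k: max(0,(-1)−(1))=0 … min(2+(-1),2−(1))=1
  k=0: (−1)^2·6.0000/(2)·0.6850^2·0.7285^2 = +0.747157
  k=1: (−1)^3·6.0000/(6)·0.6850^0·0.7285^4 = -0.281730
d^2_{1,-1}(1.6324) = +0.747157 -0.281730 = +0.465427
Phases: e^{-i·(1)·0.1743}=+0.984848-0.173419i, e^{-i·(-1)·2.2417}=-0.621694+0.783260i ⇒ D=-0.221749+0.409206i

Wigner D-matrix element, Re=-0.2217 Im=0.4092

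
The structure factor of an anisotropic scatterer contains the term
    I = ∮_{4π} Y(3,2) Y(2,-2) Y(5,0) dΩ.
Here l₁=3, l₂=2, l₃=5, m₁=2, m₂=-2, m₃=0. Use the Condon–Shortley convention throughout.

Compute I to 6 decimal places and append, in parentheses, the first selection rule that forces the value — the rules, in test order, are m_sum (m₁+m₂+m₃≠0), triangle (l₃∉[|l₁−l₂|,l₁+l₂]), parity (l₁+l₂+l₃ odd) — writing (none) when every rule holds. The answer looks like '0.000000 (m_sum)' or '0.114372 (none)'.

Checks pass: Σm=0; 10 even; l₃=5∈[1,5].
(2·3+1)(2·2+1)(2·5+1) = 385
Δ: 0! 6! 4! / 11! → 1/2310
sum: t=0:+1/144 = 1/144
3j²(3 2 5; 0 0 0) = Δ·Π!·Σ² = 10/231  (sign -1)
sum: t=0:+1/2880 = 1/2880
3j²(3 2 5; 2 -2 0) = Δ·Π!·Σ² = 1/462  (sign -1)
combine: 4πI² = 385·10/231·1/462 = 25/693
take √, sign +1: I = 0.05357948
No selection rule forces the value: the integral is nonzero (none).

0.053579 (none)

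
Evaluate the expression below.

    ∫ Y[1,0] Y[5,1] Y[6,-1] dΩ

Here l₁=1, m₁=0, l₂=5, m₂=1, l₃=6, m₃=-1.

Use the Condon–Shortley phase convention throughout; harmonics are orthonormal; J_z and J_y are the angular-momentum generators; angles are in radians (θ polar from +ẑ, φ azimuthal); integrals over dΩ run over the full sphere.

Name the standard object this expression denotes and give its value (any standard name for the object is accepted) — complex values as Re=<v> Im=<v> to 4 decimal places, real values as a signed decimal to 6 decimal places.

This is a Gaunt coefficient — the integral of a triple product of spherical harmonics over the sphere.
m-sum 0 ✓  L=12 even ✓  4≤6≤6 ✓
Π(2lᵢ+1) = 3×11×13 = 429
triangle coeff Δ(1,5,6) = 1/858
Σ_t [0,0]: t=0:+1/14400 = 1/14400
(3j)²=6/143 [(1 5 6; 0 0 0)], sign=+1
Σ_t [0,0]: t=0:+1/17280 = 1/17280
(3j)²=35/858 [(1 5 6; 0 1 -1)], sign=-1
⇒ 4πI² = 105/143
I = (-1)√(105/143/(4π)) = -0.24172507

Gaunt coefficient, -0.241725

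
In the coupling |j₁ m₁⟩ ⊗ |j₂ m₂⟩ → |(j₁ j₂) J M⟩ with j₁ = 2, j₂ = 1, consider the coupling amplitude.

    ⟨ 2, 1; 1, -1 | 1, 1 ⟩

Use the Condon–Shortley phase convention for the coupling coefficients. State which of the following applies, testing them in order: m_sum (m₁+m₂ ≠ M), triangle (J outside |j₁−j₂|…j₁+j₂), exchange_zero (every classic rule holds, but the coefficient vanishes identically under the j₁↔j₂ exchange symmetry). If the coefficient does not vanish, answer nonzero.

m-sum: m₁+m₂ = 1+(-1) = 0, M = 1  ✗ ⇒ coefficient is 0

m_sum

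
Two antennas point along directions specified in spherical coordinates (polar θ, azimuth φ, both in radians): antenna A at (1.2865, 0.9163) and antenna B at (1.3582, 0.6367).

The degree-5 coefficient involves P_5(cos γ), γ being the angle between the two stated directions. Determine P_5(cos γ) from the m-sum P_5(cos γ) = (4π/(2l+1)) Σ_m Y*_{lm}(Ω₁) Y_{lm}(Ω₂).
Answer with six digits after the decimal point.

Expand P_5 via completeness: Σ_{m} conj(Y_{5,m}) at Ω₁ times Y_{5,m} at Ω₂ —
  [-5]  conj(Y_{5,-5})(Ω₁) = -0.049356-0.374929i ; Y_{5,-5}(Ω₂) = -0.413822+0.017352i ; Δ = +0.026931+0.154297i
  [-4]  conj(Y_{5,-4})(Ω₁) = -0.302626-0.174724i ; Y_{5,-4}(Ω₂) = -0.234171-0.158421i ; Δ = +0.043186+0.088858i
  [-3]  conj(Y_{5,-3})(Ω₁) = +0.082524-0.034182i ; Y_{5,-3}(Ω₂) = +0.064449+0.182599i ; Δ = +0.011560+0.012866i
  [-2]  conj(Y_{5,-2})(Ω₁) = +0.086601-0.323193i ; Y_{5,-2}(Ω₂) = -0.086749+0.283044i ; Δ = +0.083965+0.052549i
  [-1]  conj(Y_{5,-1})(Ω₁) = +0.005350+0.006972i ; Y_{5,-1}(Ω₂) = +0.105308-0.077867i ; Δ = +0.001106+0.000318i
  [+0]  conj(Y_{5,0})(Ω₁) = +0.324187-0.000000i ; Y_{5,0}(Ω₂) = +0.296324+0.000000i ; Δ = +0.096064+0.000000i
  [+1]  conj(Y_{5,1})(Ω₁) = -0.005350+0.006972i ; Y_{5,1}(Ω₂) = -0.105308-0.077867i ; Δ = +0.001106-0.000318i
  [+2]  conj(Y_{5,2})(Ω₁) = +0.086601+0.323193i ; Y_{5,2}(Ω₂) = -0.086749-0.283044i ; Δ = +0.083965-0.052549i
  [+3]  conj(Y_{5,3})(Ω₁) = -0.082524-0.034182i ; Y_{5,3}(Ω₂) = -0.064449+0.182599i ; Δ = +0.011560-0.012866i
  [+4]  conj(Y_{5,4})(Ω₁) = -0.302626+0.174724i ; Y_{5,4}(Ω₂) = -0.234171+0.158421i ; Δ = +0.043186-0.088858i
  [+5]  conj(Y_{5,5})(Ω₁) = +0.049356-0.374929i ; Y_{5,5}(Ω₂) = +0.413822+0.017352i ; Δ = +0.026931-0.154297i
Total Σ_m = +0.429561+0.000000i. Multiply by 1.142397: +0.490730+0.000000i. P_5(cos γ) = 0.490730

0.490730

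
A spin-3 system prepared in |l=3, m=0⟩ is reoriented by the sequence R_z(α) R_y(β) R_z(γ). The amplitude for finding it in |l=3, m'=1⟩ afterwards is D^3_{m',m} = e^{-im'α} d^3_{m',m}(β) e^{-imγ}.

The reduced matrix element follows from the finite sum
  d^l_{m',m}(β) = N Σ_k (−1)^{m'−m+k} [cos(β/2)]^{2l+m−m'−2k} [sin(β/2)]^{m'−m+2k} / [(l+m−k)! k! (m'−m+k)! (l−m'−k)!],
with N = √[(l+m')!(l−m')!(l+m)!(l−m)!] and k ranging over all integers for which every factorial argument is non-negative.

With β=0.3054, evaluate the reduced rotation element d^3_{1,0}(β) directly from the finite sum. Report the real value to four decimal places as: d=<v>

d=-0.4619

d^3_{1,0}(β=0.3054) via the finite sum:
With c≡cos(β/2)=0.988364 and s≡sin(β/2)=0.152107, N=[24·2·6·6]^{1/2}=41.569219
The bounds max(0,m−m')=0 and min(l+m,l−m')=2 give 3 terms
  k=0: (−1)^1·41.5692/(12)·0.9884^5·0.1521^1 = -0.496964
  k=1: (−1)^2·41.5692/(4)·0.9884^3·0.1521^3 = +0.035311
  k=2: (−1)^3·41.5692/(12)·0.9884^1·0.1521^5 = -0.000279
d^3_{1,0}(0.3054) = -0.496964 +0.035311 -0.000279 = -0.461932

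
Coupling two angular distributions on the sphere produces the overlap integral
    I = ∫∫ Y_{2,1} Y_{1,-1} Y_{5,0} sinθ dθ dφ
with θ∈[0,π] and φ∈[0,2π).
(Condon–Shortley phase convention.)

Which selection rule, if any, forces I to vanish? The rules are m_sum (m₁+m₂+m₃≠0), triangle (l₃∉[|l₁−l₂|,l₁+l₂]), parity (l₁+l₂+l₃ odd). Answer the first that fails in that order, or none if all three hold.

azimuthal sum: 1 − 1 + 0 = 0  ✓
l₃ must lie in [1,3]; have l₃=5  ✗
L = 2 + 1 + 5 = 8 (even)

triangle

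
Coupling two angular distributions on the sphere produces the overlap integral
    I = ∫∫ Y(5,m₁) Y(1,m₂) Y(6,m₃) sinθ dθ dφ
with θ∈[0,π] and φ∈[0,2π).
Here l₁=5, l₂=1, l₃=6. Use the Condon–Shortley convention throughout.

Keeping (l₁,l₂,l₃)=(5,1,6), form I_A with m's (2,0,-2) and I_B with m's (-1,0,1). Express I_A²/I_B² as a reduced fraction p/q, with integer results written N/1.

Same 5,1,6: normalisation and zero-m 3j drop out of the ratio.
A: Δ: 0! 10! 2! / 13! → 1/858; sum: t=0:+1/30240 = 1/30240; 3j²(5 1 6; 2 0 -2) = Δ·Π!·Σ² = 16/429  (sign +1)
B: Δ: 0! 10! 2! / 13! → 1/858; sum: t=0:+1/17280 = 1/17280; 3j²(5 1 6; -1 0 1) = Δ·Π!·Σ² = 35/858  (sign -1)
I_A²/I_B² = (16/429)/(35/858) = 32/35

32/35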